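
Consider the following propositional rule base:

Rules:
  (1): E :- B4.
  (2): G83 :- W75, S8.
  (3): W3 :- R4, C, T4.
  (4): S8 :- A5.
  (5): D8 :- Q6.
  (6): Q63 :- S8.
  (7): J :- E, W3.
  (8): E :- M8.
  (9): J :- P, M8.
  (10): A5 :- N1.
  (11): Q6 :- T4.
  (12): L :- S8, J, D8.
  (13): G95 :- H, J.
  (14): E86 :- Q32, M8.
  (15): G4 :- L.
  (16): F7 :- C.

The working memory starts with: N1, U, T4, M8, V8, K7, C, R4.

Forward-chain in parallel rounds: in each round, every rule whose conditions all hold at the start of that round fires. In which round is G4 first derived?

4

Round 1: (3) [W3 :- R4, C, T4.]; (8) [E :- M8.]; (10) [A5 :- N1.]; (11) [Q6 :- T4.]; (16) [F7 :- C.]. Adds W3, E, A5, Q6, F7.
Round 2: (4) [S8 :- A5.]; (5) [D8 :- Q6.]; (7) [J :- E, W3.]. Adds S8, D8, J.
Round 3: (6) [Q63 :- S8.]; (12) [L :- S8, J, D8.]. Adds Q63, L.
Round 4: (15) [G4 :- L.]. Adds G4.
G4 first appears in round 4.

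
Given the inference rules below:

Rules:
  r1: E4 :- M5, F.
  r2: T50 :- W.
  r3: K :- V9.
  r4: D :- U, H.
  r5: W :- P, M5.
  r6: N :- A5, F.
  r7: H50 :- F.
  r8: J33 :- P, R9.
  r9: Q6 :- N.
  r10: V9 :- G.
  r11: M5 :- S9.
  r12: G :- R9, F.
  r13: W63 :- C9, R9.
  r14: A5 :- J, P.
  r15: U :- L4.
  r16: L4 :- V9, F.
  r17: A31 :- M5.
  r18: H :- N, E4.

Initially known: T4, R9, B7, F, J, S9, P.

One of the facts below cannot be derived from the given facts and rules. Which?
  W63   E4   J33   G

Round 1: r7 [H50 :- F.]; r8 [J33 :- P, R9.]; r11 [M5 :- S9.]; r12 [G :- R9, F.]; r14 [A5 :- J, P.]. New: H50, J33, M5, G, A5.
Round 2: r1 [E4 :- M5, F.]; r5 [W :- P, M5.]; r6 [N :- A5, F.]; r10 [V9 :- G.]; r17 [A31 :- M5.]. New: E4, W, N, V9, A31.
Round 3: r2 [T50 :- W.]; r3 [K :- V9.]; r9 [Q6 :- N.]; r16 [L4 :- V9, F.]; r18 [H :- N, E4.]. New: T50, K, Q6, L4, H.
Round 4: r15 [U :- L4.]. New: U.
Round 5: r4 [D :- U, H.]. New: D.
Derived: J33 (round 1), G (round 1), E4 (round 2). W63 never appears in any round.

W63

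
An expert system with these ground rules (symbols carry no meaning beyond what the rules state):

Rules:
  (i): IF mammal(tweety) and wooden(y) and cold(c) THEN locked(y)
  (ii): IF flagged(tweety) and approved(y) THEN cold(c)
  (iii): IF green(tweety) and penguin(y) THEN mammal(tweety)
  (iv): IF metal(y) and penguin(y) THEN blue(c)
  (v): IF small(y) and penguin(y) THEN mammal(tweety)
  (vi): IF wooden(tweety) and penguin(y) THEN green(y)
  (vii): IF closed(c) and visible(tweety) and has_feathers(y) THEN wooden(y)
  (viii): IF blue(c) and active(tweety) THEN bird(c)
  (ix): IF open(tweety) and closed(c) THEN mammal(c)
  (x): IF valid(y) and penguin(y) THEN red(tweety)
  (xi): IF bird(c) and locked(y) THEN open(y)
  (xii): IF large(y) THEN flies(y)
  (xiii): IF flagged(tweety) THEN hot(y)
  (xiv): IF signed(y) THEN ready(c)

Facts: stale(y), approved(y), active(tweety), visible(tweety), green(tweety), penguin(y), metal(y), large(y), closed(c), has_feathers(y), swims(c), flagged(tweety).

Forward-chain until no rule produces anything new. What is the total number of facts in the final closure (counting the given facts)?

21

[1] (ii) [IF flagged(tweety) and approved(y) THEN cold(c)]; (iii) [IF green(tweety) and penguin(y) THEN mammal(tweety)]; (iv) [IF metal(y) and penguin(y) THEN blue(c)]; (vii) [IF closed(c) and visible(tweety) and has_feathers(y) THEN wooden(y)]; (xii) [IF large(y) THEN flies(y)]; (xiii) [IF flagged(tweety) THEN hot(y)]. ⇒ new: cold(c), mammal(tweety), blue(c), wooden(y), flies(y), hot(y).
[2] (i) [IF mammal(tweety) and wooden(y) and cold(c) THEN locked(y)]; (viii) [IF blue(c) and active(tweety) THEN bird(c)]. ⇒ new: locked(y), bird(c).
[3] (xi) [IF bird(c) and locked(y) THEN open(y)]. ⇒ new: open(y).
Closure: {active(tweety), approved(y), bird(c), blue(c), closed(c), cold(c), flagged(tweety), flies(y), green(tweety), has_feathers(y), hot(y), large(y), locked(y), mammal(tweety), metal(y), open(y), penguin(y), stale(y), swims(c), visible(tweety), wooden(y)} — 21 facts.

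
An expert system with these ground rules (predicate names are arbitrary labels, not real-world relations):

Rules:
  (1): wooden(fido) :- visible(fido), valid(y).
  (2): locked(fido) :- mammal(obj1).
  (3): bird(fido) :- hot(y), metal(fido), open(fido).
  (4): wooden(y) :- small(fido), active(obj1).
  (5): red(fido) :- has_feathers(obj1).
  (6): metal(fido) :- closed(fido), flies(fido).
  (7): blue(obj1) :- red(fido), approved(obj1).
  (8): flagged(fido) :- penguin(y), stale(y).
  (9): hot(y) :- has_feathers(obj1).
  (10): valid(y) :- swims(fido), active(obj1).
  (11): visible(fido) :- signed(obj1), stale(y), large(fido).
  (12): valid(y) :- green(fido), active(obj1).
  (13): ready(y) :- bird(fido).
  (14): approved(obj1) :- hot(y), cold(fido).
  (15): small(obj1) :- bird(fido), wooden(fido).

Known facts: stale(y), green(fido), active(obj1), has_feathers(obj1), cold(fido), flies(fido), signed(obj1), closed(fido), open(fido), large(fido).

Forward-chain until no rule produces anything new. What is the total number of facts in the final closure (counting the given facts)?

21

Round 1: (5) [red(fido) :- has_feathers(obj1).]; (6) [metal(fido) :- closed(fido), flies(fido).]; (9) [hot(y) :- has_feathers(obj1).]; (11) [visible(fido) :- signed(obj1), stale(y), large(fido).]; (12) [valid(y) :- green(fido), active(obj1).]. Adds red(fido), metal(fido), hot(y), visible(fido), valid(y).
Round 2: (1) [wooden(fido) :- visible(fido), valid(y).]; (3) [bird(fido) :- hot(y), metal(fido), open(fido).]; (14) [approved(obj1) :- hot(y), cold(fido).]. Adds wooden(fido), bird(fido), approved(obj1).
Round 3: (7) [blue(obj1) :- red(fido), approved(obj1).]; (13) [ready(y) :- bird(fido).]; (15) [small(obj1) :- bird(fido), wooden(fido).]. Adds blue(obj1), ready(y), small(obj1).
Closure: {active(obj1), approved(obj1), bird(fido), blue(obj1), closed(fido), cold(fido), flies(fido), green(fido), has_feathers(obj1), hot(y), large(fido), metal(fido), open(fido), ready(y), red(fido), signed(obj1), small(obj1), stale(y), valid(y), visible(fido), wooden(fido)} — 21 facts.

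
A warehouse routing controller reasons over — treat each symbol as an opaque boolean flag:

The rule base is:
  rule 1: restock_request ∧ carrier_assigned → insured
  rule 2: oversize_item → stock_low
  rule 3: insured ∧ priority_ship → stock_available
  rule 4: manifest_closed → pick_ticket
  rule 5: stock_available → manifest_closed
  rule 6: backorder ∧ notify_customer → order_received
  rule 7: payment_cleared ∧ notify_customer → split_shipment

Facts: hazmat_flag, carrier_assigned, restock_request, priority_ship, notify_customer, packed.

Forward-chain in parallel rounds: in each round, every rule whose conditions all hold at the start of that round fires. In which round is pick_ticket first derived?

[1] rule 1 [restock_request ∧ carrier_assigned → insured]. ⇒ new: insured.
[2] rule 3 [insured ∧ priority_ship → stock_available]. ⇒ new: stock_available.
[3] rule 5 [stock_available → manifest_closed]. ⇒ new: manifest_closed.
[4] rule 4 [manifest_closed → pick_ticket]. ⇒ new: pick_ticket.
pick_ticket first appears in round 4.

4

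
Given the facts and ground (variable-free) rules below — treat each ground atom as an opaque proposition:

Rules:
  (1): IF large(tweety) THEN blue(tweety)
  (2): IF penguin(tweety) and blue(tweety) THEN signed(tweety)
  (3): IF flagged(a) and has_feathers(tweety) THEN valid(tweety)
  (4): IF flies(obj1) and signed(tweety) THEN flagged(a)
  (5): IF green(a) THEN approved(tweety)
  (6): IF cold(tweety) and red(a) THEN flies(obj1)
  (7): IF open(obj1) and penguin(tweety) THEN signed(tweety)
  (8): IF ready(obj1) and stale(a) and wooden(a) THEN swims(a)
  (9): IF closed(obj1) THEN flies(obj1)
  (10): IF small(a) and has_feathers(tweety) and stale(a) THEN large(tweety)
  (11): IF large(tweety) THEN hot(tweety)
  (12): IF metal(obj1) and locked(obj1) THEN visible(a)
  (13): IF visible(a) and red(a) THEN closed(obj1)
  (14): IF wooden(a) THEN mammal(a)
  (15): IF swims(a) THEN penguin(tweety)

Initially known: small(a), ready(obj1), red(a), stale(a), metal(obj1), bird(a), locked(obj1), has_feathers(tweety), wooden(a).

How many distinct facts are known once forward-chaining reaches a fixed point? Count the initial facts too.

[1] (8) [IF ready(obj1) and stale(a) and wooden(a) THEN swims(a)]; (10) [IF small(a) and has_feathers(tweety) and stale(a) THEN large(tweety)]; (12) [IF metal(obj1) and locked(obj1) THEN visible(a)]; (14) [IF wooden(a) THEN mammal(a)]. ⇒ new: swims(a), large(tweety), visible(a), mammal(a).
[2] (1) [IF large(tweety) THEN blue(tweety)]; (11) [IF large(tweety) THEN hot(tweety)]; (13) [IF visible(a) and red(a) THEN closed(obj1)]; (15) [IF swims(a) THEN penguin(tweety)]. ⇒ new: blue(tweety), hot(tweety), closed(obj1), penguin(tweety).
[3] (2) [IF penguin(tweety) and blue(tweety) THEN signed(tweety)]; (9) [IF closed(obj1) THEN flies(obj1)]. ⇒ new: signed(tweety), flies(obj1).
[4] (4) [IF flies(obj1) and signed(tweety) THEN flagged(a)]. ⇒ new: flagged(a).
[5] (3) [IF flagged(a) and has_feathers(tweety) THEN valid(tweety)]. ⇒ new: valid(tweety).
Closure: {bird(a), blue(tweety), closed(obj1), flagged(a), flies(obj1), has_feathers(tweety), hot(tweety), large(tweety), locked(obj1), mammal(a), metal(obj1), penguin(tweety), ready(obj1), red(a), signed(tweety), small(a), stale(a), swims(a), valid(tweety), visible(a), wooden(a)} — 21 facts.

21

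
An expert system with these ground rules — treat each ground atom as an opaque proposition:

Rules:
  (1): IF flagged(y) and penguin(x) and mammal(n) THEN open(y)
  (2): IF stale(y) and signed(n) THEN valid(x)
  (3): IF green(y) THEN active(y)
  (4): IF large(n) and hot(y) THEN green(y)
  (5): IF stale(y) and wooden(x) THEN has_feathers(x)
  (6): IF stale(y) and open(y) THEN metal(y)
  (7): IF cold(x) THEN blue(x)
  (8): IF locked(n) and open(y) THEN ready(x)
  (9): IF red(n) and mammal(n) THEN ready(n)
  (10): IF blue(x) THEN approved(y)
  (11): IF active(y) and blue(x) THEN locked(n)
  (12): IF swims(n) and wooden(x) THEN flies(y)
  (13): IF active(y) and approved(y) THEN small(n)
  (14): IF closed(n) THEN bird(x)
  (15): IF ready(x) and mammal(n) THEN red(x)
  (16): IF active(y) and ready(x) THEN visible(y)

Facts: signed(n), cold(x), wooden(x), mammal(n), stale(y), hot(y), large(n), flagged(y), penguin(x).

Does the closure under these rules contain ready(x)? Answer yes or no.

yes

Round 1 fires (1), (2), (4), (5), (7), giving open(y), valid(x), green(y), has_feathers(x), blue(x).
Round 2 fires (3), (6), (10), giving active(y), metal(y), approved(y).
Round 3 fires (11), (13), giving locked(n), small(n).
Round 4 fires (8), giving ready(x).
Round 5 fires (15), (16), giving red(x), visible(y).
ready(x) appears in round 4, so it is derivable.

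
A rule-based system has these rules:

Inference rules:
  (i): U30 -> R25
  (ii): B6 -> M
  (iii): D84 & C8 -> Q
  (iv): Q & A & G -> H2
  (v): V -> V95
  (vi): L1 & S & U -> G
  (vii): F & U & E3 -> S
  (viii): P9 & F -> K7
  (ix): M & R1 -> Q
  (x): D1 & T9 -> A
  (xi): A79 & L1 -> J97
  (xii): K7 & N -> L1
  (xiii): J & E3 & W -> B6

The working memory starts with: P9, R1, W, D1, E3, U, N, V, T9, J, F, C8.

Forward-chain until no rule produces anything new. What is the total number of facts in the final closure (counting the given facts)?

22

Round 1: (v) [V -> V95]; (vii) [F & U & E3 -> S]; (viii) [P9 & F -> K7]; (x) [D1 & T9 -> A]; (xiii) [J & E3 & W -> B6]. Adds V95, S, K7, A, B6.
Round 2: (ii) [B6 -> M]; (xii) [K7 & N -> L1]. Adds M, L1.
Round 3: (vi) [L1 & S & U -> G]; (ix) [M & R1 -> Q]. Adds G, Q.
Round 4: (iv) [Q & A & G -> H2]. Adds H2.
Closure: {A, B6, C8, D1, E3, F, G, H2, J, K7, L1, M, N, P9, Q, R1, S, T9, U, V, V95, W} — 22 facts.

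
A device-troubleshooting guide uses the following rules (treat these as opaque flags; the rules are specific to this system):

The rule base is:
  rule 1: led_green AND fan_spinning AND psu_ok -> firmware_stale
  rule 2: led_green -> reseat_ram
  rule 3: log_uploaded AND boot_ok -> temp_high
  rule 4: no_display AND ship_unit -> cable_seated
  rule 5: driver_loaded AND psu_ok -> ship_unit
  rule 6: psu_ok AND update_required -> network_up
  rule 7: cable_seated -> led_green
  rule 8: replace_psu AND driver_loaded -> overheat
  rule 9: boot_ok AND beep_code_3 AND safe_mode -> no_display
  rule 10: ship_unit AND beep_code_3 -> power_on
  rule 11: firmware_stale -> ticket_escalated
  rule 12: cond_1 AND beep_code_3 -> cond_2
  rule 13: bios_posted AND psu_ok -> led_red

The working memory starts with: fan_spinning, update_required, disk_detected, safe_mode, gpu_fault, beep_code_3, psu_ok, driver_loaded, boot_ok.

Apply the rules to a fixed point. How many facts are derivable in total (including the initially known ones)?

Round 1 fires rule 5, rule 6, rule 9, giving ship_unit, network_up, no_display.
Round 2 fires rule 4, rule 10, giving cable_seated, power_on.
Round 3 fires rule 7, giving led_green.
Round 4 fires rule 1, rule 2, giving firmware_stale, reseat_ram.
Round 5 fires rule 11, giving ticket_escalated.
Closure: {beep_code_3, boot_ok, cable_seated, disk_detected, driver_loaded, fan_spinning, firmware_stale, gpu_fault, led_green, network_up, no_display, power_on, psu_ok, reseat_ram, safe_mode, ship_unit, ticket_escalated, update_required} — 18 facts.

18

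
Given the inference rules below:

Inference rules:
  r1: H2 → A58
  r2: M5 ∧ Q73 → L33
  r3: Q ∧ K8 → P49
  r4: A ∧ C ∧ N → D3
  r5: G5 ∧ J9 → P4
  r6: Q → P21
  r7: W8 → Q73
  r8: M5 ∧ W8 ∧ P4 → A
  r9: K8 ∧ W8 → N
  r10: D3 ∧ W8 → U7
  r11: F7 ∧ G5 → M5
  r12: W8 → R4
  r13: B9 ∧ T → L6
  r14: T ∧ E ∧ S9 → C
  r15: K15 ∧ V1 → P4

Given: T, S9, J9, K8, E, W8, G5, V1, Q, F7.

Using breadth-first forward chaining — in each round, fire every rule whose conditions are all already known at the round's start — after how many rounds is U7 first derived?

4

Round 1: r3 [Q ∧ K8 → P49]; r5 [G5 ∧ J9 → P4]; r6 [Q → P21]; r7 [W8 → Q73]; r9 [K8 ∧ W8 → N]; r11 [F7 ∧ G5 → M5]; r12 [W8 → R4]; r14 [T ∧ E ∧ S9 → C]. Adds P49, P4, P21, Q73, N, M5, R4, C.
Round 2: r2 [M5 ∧ Q73 → L33]; r8 [M5 ∧ W8 ∧ P4 → A]. Adds L33, A.
Round 3: r4 [A ∧ C ∧ N → D3]. Adds D3.
Round 4: r10 [D3 ∧ W8 → U7]. Adds U7.
U7 first appears in round 4.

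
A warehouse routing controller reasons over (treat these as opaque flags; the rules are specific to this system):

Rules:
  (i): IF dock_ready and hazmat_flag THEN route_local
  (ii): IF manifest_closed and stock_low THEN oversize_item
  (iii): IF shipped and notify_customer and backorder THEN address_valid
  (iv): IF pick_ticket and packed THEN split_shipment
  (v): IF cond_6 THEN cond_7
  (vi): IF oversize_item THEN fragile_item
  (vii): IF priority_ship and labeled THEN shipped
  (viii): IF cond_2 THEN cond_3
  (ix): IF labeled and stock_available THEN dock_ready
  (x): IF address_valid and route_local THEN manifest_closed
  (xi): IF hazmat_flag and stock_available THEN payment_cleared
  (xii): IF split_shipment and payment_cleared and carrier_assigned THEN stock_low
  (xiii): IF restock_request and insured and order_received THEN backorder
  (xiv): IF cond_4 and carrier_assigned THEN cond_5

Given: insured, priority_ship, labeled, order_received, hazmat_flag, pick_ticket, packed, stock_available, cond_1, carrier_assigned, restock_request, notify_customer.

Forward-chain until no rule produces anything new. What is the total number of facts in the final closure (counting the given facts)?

Round 1 fires (iv), (vii), (ix), (xi), (xiii), giving split_shipment, shipped, dock_ready, payment_cleared, backorder.
Round 2 fires (i), (iii), (xii), giving route_local, address_valid, stock_low.
Round 3 fires (x), giving manifest_closed.
Round 4 fires (ii), giving oversize_item.
Round 5 fires (vi), giving fragile_item.
Closure: {address_valid, backorder, carrier_assigned, cond_1, dock_ready, fragile_item, hazmat_flag, insured, labeled, manifest_closed, notify_customer, order_received, oversize_item, packed, payment_cleared, pick_ticket, priority_ship, restock_request, route_local, shipped, split_shipment, stock_available, stock_low} — 23 facts.

23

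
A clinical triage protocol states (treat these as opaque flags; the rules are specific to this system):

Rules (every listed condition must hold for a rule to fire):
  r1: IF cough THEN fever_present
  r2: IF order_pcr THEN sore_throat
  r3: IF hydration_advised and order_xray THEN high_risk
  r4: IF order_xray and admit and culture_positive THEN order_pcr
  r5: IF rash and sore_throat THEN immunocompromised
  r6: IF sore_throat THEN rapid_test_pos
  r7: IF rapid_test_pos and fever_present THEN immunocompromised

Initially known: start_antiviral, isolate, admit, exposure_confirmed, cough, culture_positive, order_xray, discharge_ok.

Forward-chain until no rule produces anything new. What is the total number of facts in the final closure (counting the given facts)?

13

Round 1: r1 [IF cough THEN fever_present]; r4 [IF order_xray and admit and culture_positive THEN order_pcr]. Adds fever_present, order_pcr.
Round 2: r2 [IF order_pcr THEN sore_throat]. Adds sore_throat.
Round 3: r6 [IF sore_throat THEN rapid_test_pos]. Adds rapid_test_pos.
Round 4: r7 [IF rapid_test_pos and fever_present THEN immunocompromised]. Adds immunocompromised.
Closure: {admit, cough, culture_positive, discharge_ok, exposure_confirmed, fever_present, immunocompromised, isolate, order_pcr, order_xray, rapid_test_pos, sore_throat, start_antiviral} — 13 facts.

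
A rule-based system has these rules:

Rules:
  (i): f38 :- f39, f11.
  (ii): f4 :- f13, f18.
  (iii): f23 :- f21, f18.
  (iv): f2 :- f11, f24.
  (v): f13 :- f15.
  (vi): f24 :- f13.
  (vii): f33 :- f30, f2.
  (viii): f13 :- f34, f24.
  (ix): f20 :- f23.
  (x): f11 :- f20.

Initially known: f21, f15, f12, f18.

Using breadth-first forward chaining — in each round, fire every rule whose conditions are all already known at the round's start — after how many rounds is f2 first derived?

Round 1: (iii) [f23 :- f21, f18.]; (v) [f13 :- f15.]. Adds f23, f13.
Round 2: (ii) [f4 :- f13, f18.]; (vi) [f24 :- f13.]; (ix) [f20 :- f23.]. Adds f4, f24, f20.
Round 3: (x) [f11 :- f20.]. Adds f11.
Round 4: (iv) [f2 :- f11, f24.]. Adds f2.
f2 first appears in round 4.

4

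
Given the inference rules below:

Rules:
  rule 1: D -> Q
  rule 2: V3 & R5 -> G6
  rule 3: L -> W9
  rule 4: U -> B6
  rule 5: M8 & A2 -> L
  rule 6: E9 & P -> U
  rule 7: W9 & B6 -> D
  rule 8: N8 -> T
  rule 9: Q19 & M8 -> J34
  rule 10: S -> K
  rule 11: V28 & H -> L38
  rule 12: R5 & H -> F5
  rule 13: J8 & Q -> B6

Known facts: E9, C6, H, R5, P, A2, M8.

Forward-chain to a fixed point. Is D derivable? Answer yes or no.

Round 1: rule 5 [M8 & A2 -> L]; rule 6 [E9 & P -> U]; rule 12 [R5 & H -> F5]. New: L, U, F5.
Round 2: rule 3 [L -> W9]; rule 4 [U -> B6]. New: W9, B6.
Round 3: rule 7 [W9 & B6 -> D]. New: D.
Round 4: rule 1 [D -> Q]. New: Q.
D appears in round 3, so it is derivable.

yes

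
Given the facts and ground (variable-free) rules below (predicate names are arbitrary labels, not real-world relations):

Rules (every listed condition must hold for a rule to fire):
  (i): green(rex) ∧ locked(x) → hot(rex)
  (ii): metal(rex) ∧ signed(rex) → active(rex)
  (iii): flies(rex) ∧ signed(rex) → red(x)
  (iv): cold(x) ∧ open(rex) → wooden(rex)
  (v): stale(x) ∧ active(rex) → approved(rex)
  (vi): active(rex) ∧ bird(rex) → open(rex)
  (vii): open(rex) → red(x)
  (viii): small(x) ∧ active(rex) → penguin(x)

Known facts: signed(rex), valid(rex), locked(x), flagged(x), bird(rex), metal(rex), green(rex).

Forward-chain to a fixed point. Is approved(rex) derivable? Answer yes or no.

Round 1 — (i), (ii), derive hot(rex), active(rex).
Round 2 — (vi), derive open(rex).
Round 3 — (vii), derive red(x).
Fixed point reached. approved(rex) is concluded only by (v); (v) needs stale(x) (never derived).

no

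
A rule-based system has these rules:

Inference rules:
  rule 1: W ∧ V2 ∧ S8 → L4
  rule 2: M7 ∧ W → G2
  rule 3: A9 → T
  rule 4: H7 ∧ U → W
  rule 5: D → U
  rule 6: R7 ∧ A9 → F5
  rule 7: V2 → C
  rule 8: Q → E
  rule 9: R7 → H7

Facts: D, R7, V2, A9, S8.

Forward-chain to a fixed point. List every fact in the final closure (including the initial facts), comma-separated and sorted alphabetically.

A9, C, D, F5, H7, L4, R7, S8, T, U, V2, W

Round 1 fires rule 3, rule 5, rule 6, rule 7, rule 9, giving T, U, F5, C, H7.
Round 2 fires rule 4, giving W.
Round 3 fires rule 1, giving L4.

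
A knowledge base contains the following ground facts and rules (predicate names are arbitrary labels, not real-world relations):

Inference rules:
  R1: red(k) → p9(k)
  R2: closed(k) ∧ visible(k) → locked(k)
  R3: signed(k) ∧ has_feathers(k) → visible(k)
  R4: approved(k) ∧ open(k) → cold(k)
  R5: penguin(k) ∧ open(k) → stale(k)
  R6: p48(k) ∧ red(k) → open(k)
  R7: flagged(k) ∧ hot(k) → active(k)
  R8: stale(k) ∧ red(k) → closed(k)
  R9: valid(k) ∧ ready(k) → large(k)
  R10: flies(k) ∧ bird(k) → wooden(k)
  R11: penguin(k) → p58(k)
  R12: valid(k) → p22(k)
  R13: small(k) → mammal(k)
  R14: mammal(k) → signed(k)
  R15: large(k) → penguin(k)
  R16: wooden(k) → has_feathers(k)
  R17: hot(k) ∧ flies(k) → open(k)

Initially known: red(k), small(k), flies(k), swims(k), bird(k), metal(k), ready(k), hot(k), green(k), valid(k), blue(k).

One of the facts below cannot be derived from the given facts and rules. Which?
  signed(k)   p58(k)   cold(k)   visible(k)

Round 1: R1 [red(k) → p9(k)]; R9 [valid(k) ∧ ready(k) → large(k)]; R10 [flies(k) ∧ bird(k) → wooden(k)]; R12 [valid(k) → p22(k)]; R13 [small(k) → mammal(k)]; R17 [hot(k) ∧ flies(k) → open(k)]. Adds p9(k), large(k), wooden(k), p22(k), mammal(k), open(k).
Round 2: R14 [mammal(k) → signed(k)]; R15 [large(k) → penguin(k)]; R16 [wooden(k) → has_feathers(k)]. Adds signed(k), penguin(k), has_feathers(k).
Round 3: R3 [signed(k) ∧ has_feathers(k) → visible(k)]; R5 [penguin(k) ∧ open(k) → stale(k)]; R11 [penguin(k) → p58(k)]. Adds visible(k), stale(k), p58(k).
Round 4: R8 [stale(k) ∧ red(k) → closed(k)]. Adds closed(k).
Round 5: R2 [closed(k) ∧ visible(k) → locked(k)]. Adds locked(k).
Derived: signed(k) (round 2), p58(k) (round 3), visible(k) (round 3). cold(k) never appears in any round.

cold(k)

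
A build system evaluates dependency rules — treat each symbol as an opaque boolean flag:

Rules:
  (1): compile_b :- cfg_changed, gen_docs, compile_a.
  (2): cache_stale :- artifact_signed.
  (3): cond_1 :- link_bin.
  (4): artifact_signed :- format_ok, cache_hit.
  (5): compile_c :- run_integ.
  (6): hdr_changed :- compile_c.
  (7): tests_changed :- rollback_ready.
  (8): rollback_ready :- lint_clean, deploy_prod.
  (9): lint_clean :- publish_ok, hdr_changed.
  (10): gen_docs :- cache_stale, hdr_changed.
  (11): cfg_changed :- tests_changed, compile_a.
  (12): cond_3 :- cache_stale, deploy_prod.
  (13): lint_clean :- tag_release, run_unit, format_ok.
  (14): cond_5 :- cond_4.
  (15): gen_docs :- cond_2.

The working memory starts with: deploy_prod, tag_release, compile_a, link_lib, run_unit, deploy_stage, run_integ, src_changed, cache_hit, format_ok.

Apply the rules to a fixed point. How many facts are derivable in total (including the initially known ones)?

[1] (4) [artifact_signed :- format_ok, cache_hit.]; (5) [compile_c :- run_integ.]; (13) [lint_clean :- tag_release, run_unit, format_ok.]. ⇒ new: artifact_signed, compile_c, lint_clean.
[2] (2) [cache_stale :- artifact_signed.]; (6) [hdr_changed :- compile_c.]; (8) [rollback_ready :- lint_clean, deploy_prod.]. ⇒ new: cache_stale, hdr_changed, rollback_ready.
[3] (7) [tests_changed :- rollback_ready.]; (10) [gen_docs :- cache_stale, hdr_changed.]; (12) [cond_3 :- cache_stale, deploy_prod.]. ⇒ new: tests_changed, gen_docs, cond_3.
[4] (11) [cfg_changed :- tests_changed, compile_a.]. ⇒ new: cfg_changed.
[5] (1) [compile_b :- cfg_changed, gen_docs, compile_a.]. ⇒ new: compile_b.
Closure: {artifact_signed, cache_hit, cache_stale, cfg_changed, compile_a, compile_b, compile_c, cond_3, deploy_prod, deploy_stage, format_ok, gen_docs, hdr_changed, link_lib, lint_clean, rollback_ready, run_integ, run_unit, src_changed, tag_release, tests_changed} — 21 facts.

21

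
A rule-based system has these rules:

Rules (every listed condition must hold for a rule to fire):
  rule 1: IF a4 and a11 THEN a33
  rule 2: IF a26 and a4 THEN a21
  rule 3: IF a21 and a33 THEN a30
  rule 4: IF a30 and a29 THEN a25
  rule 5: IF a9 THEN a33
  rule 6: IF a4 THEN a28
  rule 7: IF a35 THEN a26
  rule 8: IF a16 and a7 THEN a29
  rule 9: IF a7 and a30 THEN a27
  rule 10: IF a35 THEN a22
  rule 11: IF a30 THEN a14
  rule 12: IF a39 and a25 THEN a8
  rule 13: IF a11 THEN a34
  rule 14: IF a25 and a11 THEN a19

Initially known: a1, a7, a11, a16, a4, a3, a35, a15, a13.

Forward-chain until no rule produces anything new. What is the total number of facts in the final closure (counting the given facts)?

[1] rule 1 [IF a4 and a11 THEN a33]; rule 6 [IF a4 THEN a28]; rule 7 [IF a35 THEN a26]; rule 8 [IF a16 and a7 THEN a29]; rule 10 [IF a35 THEN a22]; rule 13 [IF a11 THEN a34]. ⇒ new: a33, a28, a26, a29, a22, a34.
[2] rule 2 [IF a26 and a4 THEN a21]. ⇒ new: a21.
[3] rule 3 [IF a21 and a33 THEN a30]. ⇒ new: a30.
[4] rule 4 [IF a30 and a29 THEN a25]; rule 9 [IF a7 and a30 THEN a27]; rule 11 [IF a30 THEN a14]. ⇒ new: a25, a27, a14.
[5] rule 14 [IF a25 and a11 THEN a19]. ⇒ new: a19.
Closure: {a1, a11, a13, a14, a15, a16, a19, a21, a22, a25, a26, a27, a28, a29, a3, a30, a33, a34, a35, a4, a7} — 21 facts.

21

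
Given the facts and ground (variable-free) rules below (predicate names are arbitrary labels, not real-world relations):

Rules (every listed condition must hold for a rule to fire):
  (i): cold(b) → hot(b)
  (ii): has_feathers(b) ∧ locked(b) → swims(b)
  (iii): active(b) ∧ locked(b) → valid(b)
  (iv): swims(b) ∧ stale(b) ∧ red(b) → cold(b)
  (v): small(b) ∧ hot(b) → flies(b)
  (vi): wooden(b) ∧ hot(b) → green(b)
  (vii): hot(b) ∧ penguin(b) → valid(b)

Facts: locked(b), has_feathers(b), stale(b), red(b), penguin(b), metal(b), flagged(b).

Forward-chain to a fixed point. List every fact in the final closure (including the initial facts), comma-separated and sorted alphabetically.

Round 1 fires (ii), giving swims(b).
Round 2 fires (iv), giving cold(b).
Round 3 fires (i), giving hot(b).
Round 4 fires (vii), giving valid(b).

cold(b), flagged(b), has_feathers(b), hot(b), locked(b), metal(b), penguin(b), red(b), stale(b), swims(b), valid(b)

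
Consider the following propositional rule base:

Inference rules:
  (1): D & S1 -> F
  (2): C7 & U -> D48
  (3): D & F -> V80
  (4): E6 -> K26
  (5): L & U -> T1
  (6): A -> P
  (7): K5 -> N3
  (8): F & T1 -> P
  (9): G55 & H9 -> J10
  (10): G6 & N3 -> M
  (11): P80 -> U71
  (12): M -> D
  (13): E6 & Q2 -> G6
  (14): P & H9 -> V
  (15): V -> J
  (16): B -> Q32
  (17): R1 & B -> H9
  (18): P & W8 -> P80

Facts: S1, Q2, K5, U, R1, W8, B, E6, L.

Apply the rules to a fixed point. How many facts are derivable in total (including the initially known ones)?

24

Round 1 fires (4), (5), (7), (13), (16), (17), giving K26, T1, N3, G6, Q32, H9.
Round 2 fires (10), giving M.
Round 3 fires (12), giving D.
Round 4 fires (1), giving F.
Round 5 fires (3), (8), giving V80, P.
Round 6 fires (14), (18), giving V, P80.
Round 7 fires (11), (15), giving U71, J.
Closure: {B, D, E6, F, G6, H9, J, K26, K5, L, M, N3, P, P80, Q2, Q32, R1, S1, T1, U, U71, V, V80, W8} — 24 facts.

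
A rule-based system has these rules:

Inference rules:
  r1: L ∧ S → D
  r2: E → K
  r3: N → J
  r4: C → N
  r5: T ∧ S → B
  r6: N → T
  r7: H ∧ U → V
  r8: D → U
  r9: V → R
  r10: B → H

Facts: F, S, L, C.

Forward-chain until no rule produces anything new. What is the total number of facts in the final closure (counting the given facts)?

13

[1] r1 [L ∧ S → D]; r4 [C → N]. ⇒ new: D, N.
[2] r3 [N → J]; r6 [N → T]; r8 [D → U]. ⇒ new: J, T, U.
[3] r5 [T ∧ S → B]. ⇒ new: B.
[4] r10 [B → H]. ⇒ new: H.
[5] r7 [H ∧ U → V]. ⇒ new: V.
[6] r9 [V → R]. ⇒ new: R.
Closure: {B, C, D, F, H, J, L, N, R, S, T, U, V} — 13 facts.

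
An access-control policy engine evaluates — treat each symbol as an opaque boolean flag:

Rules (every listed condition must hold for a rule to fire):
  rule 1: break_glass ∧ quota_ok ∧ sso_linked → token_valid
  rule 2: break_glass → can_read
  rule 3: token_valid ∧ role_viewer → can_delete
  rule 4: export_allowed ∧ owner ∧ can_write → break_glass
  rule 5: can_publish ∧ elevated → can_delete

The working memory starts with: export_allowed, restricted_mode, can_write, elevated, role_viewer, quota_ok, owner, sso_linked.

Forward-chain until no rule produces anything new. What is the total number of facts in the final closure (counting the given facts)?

Round 1 — rule 4, derive break_glass.
Round 2 — rule 1, rule 2, derive token_valid, can_read.
Round 3 — rule 3, derive can_delete.
Closure: {break_glass, can_delete, can_read, can_write, elevated, export_allowed, owner, quota_ok, restricted_mode, role_viewer, sso_linked, token_valid} — 12 facts.

12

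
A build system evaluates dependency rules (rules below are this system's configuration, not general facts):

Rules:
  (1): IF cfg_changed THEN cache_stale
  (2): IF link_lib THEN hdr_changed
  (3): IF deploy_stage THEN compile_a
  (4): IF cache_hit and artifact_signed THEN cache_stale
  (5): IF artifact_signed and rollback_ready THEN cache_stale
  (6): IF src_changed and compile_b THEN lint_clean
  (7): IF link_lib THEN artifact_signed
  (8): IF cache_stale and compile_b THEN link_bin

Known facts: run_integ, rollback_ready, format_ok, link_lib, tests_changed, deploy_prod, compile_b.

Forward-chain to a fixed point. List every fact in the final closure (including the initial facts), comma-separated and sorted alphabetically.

Round 1 — (2), (7), derive hdr_changed, artifact_signed.
Round 2 — (5), derive cache_stale.
Round 3 — (8), derive link_bin.

artifact_signed, cache_stale, compile_b, deploy_prod, format_ok, hdr_changed, link_bin, link_lib, rollback_ready, run_integ, tests_changed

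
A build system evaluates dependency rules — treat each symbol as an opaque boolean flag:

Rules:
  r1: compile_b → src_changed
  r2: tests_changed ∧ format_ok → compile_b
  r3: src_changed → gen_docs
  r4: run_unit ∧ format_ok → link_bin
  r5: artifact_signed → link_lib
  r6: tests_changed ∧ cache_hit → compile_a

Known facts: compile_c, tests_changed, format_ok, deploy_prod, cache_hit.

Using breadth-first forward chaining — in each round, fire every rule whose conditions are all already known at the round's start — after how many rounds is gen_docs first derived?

3

Round 1 fires r2, r6, giving compile_b, compile_a.
Round 2 fires r1, giving src_changed.
Round 3 fires r3, giving gen_docs.
gen_docs first appears in round 3.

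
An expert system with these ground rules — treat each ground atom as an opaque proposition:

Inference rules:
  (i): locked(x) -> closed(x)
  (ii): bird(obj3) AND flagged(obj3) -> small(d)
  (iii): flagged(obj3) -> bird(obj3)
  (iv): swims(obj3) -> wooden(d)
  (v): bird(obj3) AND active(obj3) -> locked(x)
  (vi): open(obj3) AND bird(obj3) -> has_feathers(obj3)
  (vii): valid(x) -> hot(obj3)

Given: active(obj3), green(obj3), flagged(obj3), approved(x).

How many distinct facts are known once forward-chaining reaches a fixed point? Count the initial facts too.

Round 1: (iii) [flagged(obj3) -> bird(obj3)]. New: bird(obj3).
Round 2: (ii) [bird(obj3) AND flagged(obj3) -> small(d)]; (v) [bird(obj3) AND active(obj3) -> locked(x)]. New: small(d), locked(x).
Round 3: (i) [locked(x) -> closed(x)]. New: closed(x).
Closure: {active(obj3), approved(x), bird(obj3), closed(x), flagged(obj3), green(obj3), locked(x), small(d)} — 8 facts.

8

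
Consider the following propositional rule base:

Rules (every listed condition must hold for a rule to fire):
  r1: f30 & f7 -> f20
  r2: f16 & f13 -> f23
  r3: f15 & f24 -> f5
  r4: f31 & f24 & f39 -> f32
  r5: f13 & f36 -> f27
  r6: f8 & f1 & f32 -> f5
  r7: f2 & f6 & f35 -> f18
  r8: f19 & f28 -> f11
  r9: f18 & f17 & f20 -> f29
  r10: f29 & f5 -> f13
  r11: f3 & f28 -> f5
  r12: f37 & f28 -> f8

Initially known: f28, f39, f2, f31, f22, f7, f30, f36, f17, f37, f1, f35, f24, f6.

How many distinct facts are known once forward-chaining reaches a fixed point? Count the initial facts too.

[1] r1 [f30 & f7 -> f20]; r4 [f31 & f24 & f39 -> f32]; r7 [f2 & f6 & f35 -> f18]; r12 [f37 & f28 -> f8]. ⇒ new: f20, f32, f18, f8.
[2] r6 [f8 & f1 & f32 -> f5]; r9 [f18 & f17 & f20 -> f29]. ⇒ new: f5, f29.
[3] r10 [f29 & f5 -> f13]. ⇒ new: f13.
[4] r5 [f13 & f36 -> f27]. ⇒ new: f27.
Closure: {f1, f13, f17, f18, f2, f20, f22, f24, f27, f28, f29, f30, f31, f32, f35, f36, f37, f39, f5, f6, f7, f8} — 22 facts.

22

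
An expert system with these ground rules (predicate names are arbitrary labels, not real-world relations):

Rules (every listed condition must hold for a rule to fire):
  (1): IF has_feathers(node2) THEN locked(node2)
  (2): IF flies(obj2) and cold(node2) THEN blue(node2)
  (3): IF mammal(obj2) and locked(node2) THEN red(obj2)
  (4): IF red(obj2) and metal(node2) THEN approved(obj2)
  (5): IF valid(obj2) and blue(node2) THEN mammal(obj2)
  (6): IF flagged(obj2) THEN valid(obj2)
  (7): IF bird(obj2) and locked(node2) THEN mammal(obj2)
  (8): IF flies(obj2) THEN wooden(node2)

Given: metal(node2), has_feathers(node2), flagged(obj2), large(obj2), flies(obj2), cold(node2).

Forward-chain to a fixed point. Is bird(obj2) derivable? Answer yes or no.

no

Round 1 fires (1), (2), (6), (8), giving locked(node2), blue(node2), valid(obj2), wooden(node2).
Round 2 fires (5), giving mammal(obj2).
Round 3 fires (3), giving red(obj2).
Round 4 fires (4), giving approved(obj2).
Fixed point reached. No rule has bird(obj2) as a consequent, and it is not given.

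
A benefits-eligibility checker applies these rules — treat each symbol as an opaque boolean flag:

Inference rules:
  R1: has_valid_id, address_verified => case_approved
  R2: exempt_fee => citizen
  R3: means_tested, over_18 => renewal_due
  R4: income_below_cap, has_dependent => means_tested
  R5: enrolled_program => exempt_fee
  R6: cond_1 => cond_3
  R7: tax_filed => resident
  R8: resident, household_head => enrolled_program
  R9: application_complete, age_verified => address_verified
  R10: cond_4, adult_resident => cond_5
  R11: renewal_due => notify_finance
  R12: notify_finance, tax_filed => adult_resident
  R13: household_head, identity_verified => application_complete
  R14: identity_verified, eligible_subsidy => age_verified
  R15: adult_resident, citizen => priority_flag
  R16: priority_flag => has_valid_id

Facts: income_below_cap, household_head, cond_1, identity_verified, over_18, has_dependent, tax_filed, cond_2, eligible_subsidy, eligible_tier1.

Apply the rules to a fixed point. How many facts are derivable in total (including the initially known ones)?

25

Round 1 fires R4, R6, R7, R13, R14, giving means_tested, cond_3, resident, application_complete, age_verified.
Round 2 fires R3, R8, R9, giving renewal_due, enrolled_program, address_verified.
Round 3 fires R5, R11, giving exempt_fee, notify_finance.
Round 4 fires R2, R12, giving citizen, adult_resident.
Round 5 fires R15, giving priority_flag.
Round 6 fires R16, giving has_valid_id.
Round 7 fires R1, giving case_approved.
Closure: {address_verified, adult_resident, age_verified, application_complete, case_approved, citizen, cond_1, cond_2, cond_3, eligible_subsidy, eligible_tier1, enrolled_program, exempt_fee, has_dependent, has_valid_id, household_head, identity_verified, income_below_cap, means_tested, notify_finance, over_18, priority_flag, renewal_due, resident, tax_filed} — 25 facts.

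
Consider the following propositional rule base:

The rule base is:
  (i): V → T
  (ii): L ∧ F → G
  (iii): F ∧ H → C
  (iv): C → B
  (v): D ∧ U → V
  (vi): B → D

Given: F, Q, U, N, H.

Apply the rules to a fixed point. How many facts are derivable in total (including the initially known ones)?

Round 1 — (iii), derive C.
Round 2 — (iv), derive B.
Round 3 — (vi), derive D.
Round 4 — (v), derive V.
Round 5 — (i), derive T.
Closure: {B, C, D, F, H, N, Q, T, U, V} — 10 facts.

10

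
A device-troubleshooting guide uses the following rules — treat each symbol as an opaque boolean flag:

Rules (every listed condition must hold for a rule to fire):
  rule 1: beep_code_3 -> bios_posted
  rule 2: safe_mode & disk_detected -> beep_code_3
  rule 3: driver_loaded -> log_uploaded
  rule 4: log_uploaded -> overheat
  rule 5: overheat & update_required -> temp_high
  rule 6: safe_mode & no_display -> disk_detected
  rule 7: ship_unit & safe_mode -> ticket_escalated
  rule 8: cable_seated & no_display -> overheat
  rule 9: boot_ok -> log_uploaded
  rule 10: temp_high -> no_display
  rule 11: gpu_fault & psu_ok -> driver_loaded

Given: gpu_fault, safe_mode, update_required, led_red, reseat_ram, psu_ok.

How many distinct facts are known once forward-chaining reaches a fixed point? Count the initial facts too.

Round 1 fires rule 11, giving driver_loaded.
Round 2 fires rule 3, giving log_uploaded.
Round 3 fires rule 4, giving overheat.
Round 4 fires rule 5, giving temp_high.
Round 5 fires rule 10, giving no_display.
Round 6 fires rule 6, giving disk_detected.
Round 7 fires rule 2, giving beep_code_3.
Round 8 fires rule 1, giving bios_posted.
Closure: {beep_code_3, bios_posted, disk_detected, driver_loaded, gpu_fault, led_red, log_uploaded, no_display, overheat, psu_ok, reseat_ram, safe_mode, temp_high, update_required} — 14 facts.

14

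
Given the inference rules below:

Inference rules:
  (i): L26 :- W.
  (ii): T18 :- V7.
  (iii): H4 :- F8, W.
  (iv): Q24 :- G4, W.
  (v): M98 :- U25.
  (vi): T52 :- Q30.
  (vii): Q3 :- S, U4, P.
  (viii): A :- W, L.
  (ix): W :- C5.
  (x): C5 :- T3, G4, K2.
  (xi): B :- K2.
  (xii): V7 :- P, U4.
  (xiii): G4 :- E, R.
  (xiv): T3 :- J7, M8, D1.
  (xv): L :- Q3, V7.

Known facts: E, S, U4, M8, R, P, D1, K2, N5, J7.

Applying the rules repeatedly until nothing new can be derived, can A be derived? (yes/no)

Round 1: (vii) [Q3 :- S, U4, P.]; (xi) [B :- K2.]; (xii) [V7 :- P, U4.]; (xiii) [G4 :- E, R.]; (xiv) [T3 :- J7, M8, D1.]. Adds Q3, B, V7, G4, T3.
Round 2: (ii) [T18 :- V7.]; (x) [C5 :- T3, G4, K2.]; (xv) [L :- Q3, V7.]. Adds T18, C5, L.
Round 3: (ix) [W :- C5.]. Adds W.
Round 4: (i) [L26 :- W.]; (iv) [Q24 :- G4, W.]; (viii) [A :- W, L.]. Adds L26, Q24, A.
A appears in round 4, so it is derivable.

yes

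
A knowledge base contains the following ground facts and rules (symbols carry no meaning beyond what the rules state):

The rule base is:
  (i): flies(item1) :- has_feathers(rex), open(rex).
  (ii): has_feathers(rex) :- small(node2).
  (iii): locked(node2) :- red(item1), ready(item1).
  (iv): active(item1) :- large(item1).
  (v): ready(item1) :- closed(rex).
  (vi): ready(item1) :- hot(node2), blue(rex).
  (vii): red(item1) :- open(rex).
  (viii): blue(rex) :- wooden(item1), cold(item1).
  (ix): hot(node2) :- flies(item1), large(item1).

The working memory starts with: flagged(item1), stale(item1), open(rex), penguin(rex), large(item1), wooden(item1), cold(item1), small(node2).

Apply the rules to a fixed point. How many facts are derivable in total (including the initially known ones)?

16

Round 1 fires (ii), (iv), (vii), (viii), giving has_feathers(rex), active(item1), red(item1), blue(rex).
Round 2 fires (i), giving flies(item1).
Round 3 fires (ix), giving hot(node2).
Round 4 fires (vi), giving ready(item1).
Round 5 fires (iii), giving locked(node2).
Closure: {active(item1), blue(rex), cold(item1), flagged(item1), flies(item1), has_feathers(rex), hot(node2), large(item1), locked(node2), open(rex), penguin(rex), ready(item1), red(item1), small(node2), stale(item1), wooden(item1)} — 16 facts.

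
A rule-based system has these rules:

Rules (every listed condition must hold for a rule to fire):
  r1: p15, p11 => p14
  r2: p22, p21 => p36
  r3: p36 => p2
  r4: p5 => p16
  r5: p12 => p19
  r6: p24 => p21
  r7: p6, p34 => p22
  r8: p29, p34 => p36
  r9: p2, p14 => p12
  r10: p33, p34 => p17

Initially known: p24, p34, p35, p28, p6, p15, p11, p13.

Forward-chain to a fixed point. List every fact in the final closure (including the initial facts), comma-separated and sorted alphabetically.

Round 1: r1 [p15, p11 => p14]; r6 [p24 => p21]; r7 [p6, p34 => p22]. Adds p14, p21, p22.
Round 2: r2 [p22, p21 => p36]. Adds p36.
Round 3: r3 [p36 => p2]. Adds p2.
Round 4: r9 [p2, p14 => p12]. Adds p12.
Round 5: r5 [p12 => p19]. Adds p19.

p11, p12, p13, p14, p15, p19, p2, p21, p22, p24, p28, p34, p35, p36, p6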